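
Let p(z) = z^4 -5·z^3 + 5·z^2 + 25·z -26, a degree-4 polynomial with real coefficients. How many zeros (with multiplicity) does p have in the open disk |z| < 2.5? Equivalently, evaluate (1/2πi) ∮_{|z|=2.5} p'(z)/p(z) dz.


The zeros of p are: -2, 1, (3 + 2i), (3 - 2i).
Their magnitudes are: 2, 1, 3.606, 3.606.
Zeros with |z| < R = 2.5: -2, 1.
Count = 2.
By the argument principle, (1/2πi) ∮_{|z|=R} p'(z)/p(z) dz equals exactly this count.

Number of zeros inside |z| < 2.5: 2.


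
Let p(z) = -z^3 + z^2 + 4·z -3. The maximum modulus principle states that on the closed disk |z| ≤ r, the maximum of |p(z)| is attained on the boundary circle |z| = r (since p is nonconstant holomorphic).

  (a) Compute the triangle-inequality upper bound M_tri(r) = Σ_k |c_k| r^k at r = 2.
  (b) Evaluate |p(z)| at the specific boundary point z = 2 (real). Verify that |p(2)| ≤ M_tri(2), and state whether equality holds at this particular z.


Coefficients: c_0 = -3, c_1 = 4, c_2 = 1, c_3 = -1. Radius r = 2.
Part (a). Triangle bound: M_tri(r) = Σ_k |c_k| r^k
  = |-3|·2^0 + |4|·2^1 + |1|·2^2 + |-1|·2^3
  = 3 + 8 + 4 + 8 = 23.
This bounds M(r) := max_{|z|=r} |p(z)| from above; equality holds iff all terms c_k z^k can be made to align in phase at a single z on |z|=r.
Part (b). At z = 2 (real, on the circle |z| = r):
  p(2) = (-3)·2^0 + (4)·2^1 + (1)·2^2 + (-1)·2^3 = 1.
  |p(2)| = 1.
Check: |p(2)| = 1 ≤ 23 = M_tri(2). ✓ Equality does not hold at z = 2 (the coefficients have mixed signs, so the terms do not all align in phase there).

M_tri(2) = 23; |p(2)| = 1; equality at z=2: no.


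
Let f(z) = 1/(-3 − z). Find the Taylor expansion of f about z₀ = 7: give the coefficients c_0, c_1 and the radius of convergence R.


Let w = z − z₀, so z = z₀ + w.
Then -3 − z = -3 − (z₀ + w) = (-3 − z₀) − w = -10 − w.
f(z) = 1/(-10 − w) = (1/(-10)) · 1/(1 − w/(-10)) = Σ_{n≥0} w^n / (-10)^(n+1).
So c_n = 1/(-10)^(n+1):
  c_0 = 1/(-10)^1 = -1/10.
  c_1 = 1/(-10)^2 = 1/100.
The series is valid for |w/d| < 1, i.e. |z − z₀| < |d|.
Radius of convergence: R = |-3 − z₀| = |-10| = 10 (distance from z₀ to the singularity z = -3).

c_0 = -1/10, c_1 = 1/100; R = 10.


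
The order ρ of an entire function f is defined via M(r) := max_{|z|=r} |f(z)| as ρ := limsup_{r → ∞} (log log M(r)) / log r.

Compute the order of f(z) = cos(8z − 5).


cos(w) is a linear combination of e^{iw} and e^{−iw} (or e^w, e^{−w} in the hyperbolic case), so |cos(w)| ≤ e^{|w|}. With w = 8z − 5, |w| ≤ 8|z| + 5 = 8r + 5 on |z| = r, giving M(r) ≤ e^{8r + 5}, so ρ ≤ 1. On a suitable ray (z = it for sin/cos; z = t for sinh/cosh, t real → ∞), |cos(8z − 5)| grows like e^{8|t|}/2, so ρ ≥ 1. Hence ρ = 1.
Therefore ρ = 1.

Order ρ = 1.


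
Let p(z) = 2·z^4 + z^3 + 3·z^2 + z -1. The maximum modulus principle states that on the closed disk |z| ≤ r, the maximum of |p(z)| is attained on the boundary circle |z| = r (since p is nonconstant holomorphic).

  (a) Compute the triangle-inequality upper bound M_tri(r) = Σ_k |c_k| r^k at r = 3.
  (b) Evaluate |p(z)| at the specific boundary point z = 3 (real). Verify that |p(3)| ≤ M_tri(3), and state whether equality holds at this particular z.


Coefficients: c_0 = -1, c_1 = 1, c_2 = 3, c_3 = 1, c_4 = 2. Radius r = 3.
Part (a). Triangle bound: M_tri(r) = Σ_k |c_k| r^k
  = |-1|·3^0 + |1|·3^1 + |3|·3^2 + |1|·3^3 + |2|·3^4
  = 1 + 3 + 27 + 27 + 162 = 220.
This bounds M(r) := max_{|z|=r} |p(z)| from above; equality holds iff all terms c_k z^k can be made to align in phase at a single z on |z|=r.
Part (b). At z = 3 (real, on the circle |z| = r):
  p(3) = (-1)·3^0 + (1)·3^1 + (3)·3^2 + (1)·3^3 + (2)·3^4 = 218.
  |p(3)| = 218.
Check: |p(3)| = 218 ≤ 220 = M_tri(3). ✓ Equality does not hold at z = 3 (the coefficients have mixed signs, so the terms do not all align in phase there).

M_tri(3) = 220; |p(3)| = 218; equality at z=3: no.


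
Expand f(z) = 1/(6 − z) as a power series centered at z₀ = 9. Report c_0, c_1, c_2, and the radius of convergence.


Let w = z − z₀, so z = z₀ + w.
Then 6 − z = 6 − (z₀ + w) = (6 − z₀) − w = -3 − w.
f(z) = 1/(-3 − w) = (1/(-3)) · 1/(1 − w/(-3)) = Σ_{n≥0} w^n / (-3)^(n+1).
So c_n = 1/(-3)^(n+1):
  c_0 = 1/(-3)^1 = -1/3.
  c_1 = 1/(-3)^2 = 1/9.
  c_2 = 1/(-3)^3 = -1/27.
The series is valid for |w/d| < 1, i.e. |z − z₀| < |d|.
Radius of convergence: R = |6 − z₀| = |-3| = 3 (distance from z₀ to the singularity z = 6).

c_0 = -1/3, c_1 = 1/9, c_2 = -1/27; R = 3.


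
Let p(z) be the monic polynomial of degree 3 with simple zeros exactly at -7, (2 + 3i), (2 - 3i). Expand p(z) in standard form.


The polynomial is p(z) = ∏_{α ∈ S} (z − α), where S = {-7, (2 + 3i), (2 - 3i)}.
Expanding the product yields: p(z) = z^3 + 3·z^2 -15·z + 91.
Note conjugate pairs combine to real quadratics: (z − (2+3i))(z − (2−3i)) = z² − 4z + 13.
The resulting polynomial has degree 3 and real coefficients as required.

p(z) = z^3 + 3·z^2 -15·z + 91.


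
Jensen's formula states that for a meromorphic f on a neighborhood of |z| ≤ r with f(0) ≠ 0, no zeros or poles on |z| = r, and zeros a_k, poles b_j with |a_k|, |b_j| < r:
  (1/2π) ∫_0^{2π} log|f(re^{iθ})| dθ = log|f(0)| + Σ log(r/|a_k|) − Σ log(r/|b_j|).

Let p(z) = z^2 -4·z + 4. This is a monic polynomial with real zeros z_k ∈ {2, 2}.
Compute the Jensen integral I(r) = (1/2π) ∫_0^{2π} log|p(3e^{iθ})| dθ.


Zeros: 2, 2; r = 3.
Inside |z| < r: 2, 2. Outside (|z| ≥ r): ∅.
p(0) = 4, so log|p(0)| = log(4) = 1.3863.
Apply Jensen: I(r) = log|p(0)| + Σ_k log(r/|z_k|), summed over zeros inside |z| < r.
  log(r/|z_k|) for z_k = 2: log(3/2) = 0.4055
  log(r/|z_k|) for z_k = 2: log(3/2) = 0.4055
Sum over inside zeros: 0.8109.
I(r) = log|p(0)| + (inside sum) = 1.3863 + 0.8109 = 2.1972.
Closed form (all zeros inside, monic): I(r) = n·log(r) = 2·log(3) = 2.1972. ✓

I(r) ≈ 2.1972.


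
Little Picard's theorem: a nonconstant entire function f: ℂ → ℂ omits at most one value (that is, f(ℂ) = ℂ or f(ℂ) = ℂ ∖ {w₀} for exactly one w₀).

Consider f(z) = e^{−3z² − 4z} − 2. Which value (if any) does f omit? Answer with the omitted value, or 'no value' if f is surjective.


Little Picard bounds the complement of f(ℂ) to at most one point.
The exponent g(z) = −3z² − 4z is a nonconstant polynomial, hence surjective onto ℂ. So e^{g(z)} takes every value in {e^w : w ∈ ℂ} = ℂ ∖ {0}. Adding -2 shifts the range to ℂ ∖ {-2}. f omits exactly -2.

Omitted value: -2.


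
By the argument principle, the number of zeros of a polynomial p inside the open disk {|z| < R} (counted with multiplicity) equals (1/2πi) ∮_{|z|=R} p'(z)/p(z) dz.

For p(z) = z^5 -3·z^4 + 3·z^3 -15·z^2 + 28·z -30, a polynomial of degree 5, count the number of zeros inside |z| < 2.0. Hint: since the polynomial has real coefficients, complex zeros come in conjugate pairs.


The zeros of p are: (-1 + 2i), (-1 - 2i), (1 + 1i), (1 - 1i), 3.
Their magnitudes are: 2.236, 2.236, 1.414, 1.414, 3.
Zeros with |z| < R = 2.0: (1 + 1i), (1 - 1i).
Count = 2.
By the argument principle, (1/2πi) ∮_{|z|=R} p'(z)/p(z) dz equals exactly this count.

Number of zeros inside |z| < 2.0: 2.


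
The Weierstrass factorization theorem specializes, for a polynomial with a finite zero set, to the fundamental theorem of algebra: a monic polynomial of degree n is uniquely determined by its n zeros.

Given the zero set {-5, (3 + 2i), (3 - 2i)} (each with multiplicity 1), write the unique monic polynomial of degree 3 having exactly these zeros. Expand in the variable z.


The polynomial is p(z) = ∏_{α ∈ S} (z − α), where S = {-5, (3 + 2i), (3 - 2i)}.
Expanding the product yields: p(z) = z^3 -z^2 -17·z + 65.
Note conjugate pairs combine to real quadratics: (z − (3+2i))(z − (3−2i)) = z² − 6z + 13.
The resulting polynomial has degree 3 and real coefficients as required.

p(z) = z^3 -z^2 -17·z + 65.


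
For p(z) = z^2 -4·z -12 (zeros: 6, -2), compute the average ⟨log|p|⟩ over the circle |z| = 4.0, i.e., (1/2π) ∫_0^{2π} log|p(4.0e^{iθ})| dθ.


Zeros: -2, 6; r = 4.0.
Inside |z| < r: -2. Outside (|z| ≥ r): 6.
p(0) = -12, so log|p(0)| = log(12) = 2.4849.
Apply Jensen: I(r) = log|p(0)| + Σ_k log(r/|z_k|), summed over zeros inside |z| < r.
  log(r/|z_k|) for z_k = -2: log(4.0/2) = 0.6931
  Outside zeros (6) contribute nothing to the Jensen sum.
Sum over inside zeros: 0.6931.
I(r) = log|p(0)| + (inside sum) = 2.4849 + 0.6931 = 3.1781.
Note: since some zeros are outside |z| ≤ r, the simplified n·log(r) form does NOT apply — only the inside zeros contribute.

I(r) ≈ 3.1781.


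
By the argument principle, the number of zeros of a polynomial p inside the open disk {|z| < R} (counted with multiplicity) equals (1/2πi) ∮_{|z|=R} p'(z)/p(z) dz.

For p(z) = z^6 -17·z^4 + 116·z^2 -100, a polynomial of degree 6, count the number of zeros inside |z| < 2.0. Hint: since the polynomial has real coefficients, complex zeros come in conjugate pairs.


The zeros of p are: 1, -1, (-3 + 1i), (-3 - 1i), (3 + 1i), (3 - 1i).
Their magnitudes are: 1, 1, 3.162, 3.162, 3.162, 3.162.
Zeros with |z| < R = 2.0: 1, -1.
Count = 2.
By the argument principle, (1/2πi) ∮_{|z|=R} p'(z)/p(z) dz equals exactly this count.

Number of zeros inside |z| < 2.0: 2.


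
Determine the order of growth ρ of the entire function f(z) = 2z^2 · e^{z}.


M(r) = max_{|z|=r} |2|·|z|^2·|e^{z}| = 2·r^2 · e^{1r^1} (the factors attain their maxima compatibly on |z|=r). Then log M(r) = log 2 + 2·log r + 1r^1, dominated by the last term, so log log M(r) ~ 1·log r. The polynomial factor 2z^2 contributes only a log r term and does not affect the order. ρ = 1.
Therefore ρ = 1.

Order ρ = 1.


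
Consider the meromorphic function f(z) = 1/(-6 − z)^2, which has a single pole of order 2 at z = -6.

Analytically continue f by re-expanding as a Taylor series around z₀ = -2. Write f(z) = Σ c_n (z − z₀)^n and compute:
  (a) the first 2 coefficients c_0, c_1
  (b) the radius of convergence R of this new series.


Let w = z − z₀, so z = z₀ + w.
Then -6 − z = -6 − (z₀ + w) = (-6 − z₀) − w = -4 − w.
f(z) = 1/(-4 − w)^2 = (1/(-4)^2) · (1 − w/(-4))^{−2}.
By the binomial series (1−u)^{−2} = Σ_{n≥0} C(n+1, 1) u^n for |u|<1, with u = w/(-4):
  c_n = C(n+1, 1) / (-4)^(n+2).
  c_0 = 1/(-4)^2 = 1/16.
  c_1 = 2/(-4)^3 = -1/32.
The series is valid for |w/d| < 1, i.e. |z − z₀| < |d|.
Radius of convergence: R = |-6 − z₀| = |-4| = 4 (distance from z₀ to the singularity z = -6).

c_0 = 1/16, c_1 = -1/32; R = 4.


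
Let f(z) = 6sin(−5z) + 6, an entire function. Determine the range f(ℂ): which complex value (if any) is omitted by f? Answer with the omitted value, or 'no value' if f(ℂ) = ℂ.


Little Picard bounds the complement of f(ℂ) to at most one point.
sin is entire and surjective onto ℂ: for every w ∈ ℂ, sin(ζ) = w has a solution ζ ∈ ℂ (e.g., via the complex inverse arcsin). With ζ = −5z this gives z = ζ/(-5). Then 6·sin(−5z) takes every value in 6·ℂ = ℂ, and adding 6 is a bijection of ℂ. So f is surjective and omits no value. (Note: only on the real line is sin bounded by [−1, 1].)

Omitted value: no value.


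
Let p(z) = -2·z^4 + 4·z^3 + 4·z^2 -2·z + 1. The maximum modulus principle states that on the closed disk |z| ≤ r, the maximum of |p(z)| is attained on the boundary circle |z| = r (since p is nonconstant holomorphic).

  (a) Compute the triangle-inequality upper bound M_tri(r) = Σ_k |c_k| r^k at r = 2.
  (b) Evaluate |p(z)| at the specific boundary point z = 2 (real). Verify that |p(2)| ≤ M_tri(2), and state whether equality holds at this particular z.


Coefficients: c_0 = 1, c_1 = -2, c_2 = 4, c_3 = 4, c_4 = -2. Radius r = 2.
Part (a). Triangle bound: M_tri(r) = Σ_k |c_k| r^k
  = |1|·2^0 + |-2|·2^1 + |4|·2^2 + |4|·2^3 + |-2|·2^4
  = 1 + 4 + 16 + 32 + 32 = 85.
This bounds M(r) := max_{|z|=r} |p(z)| from above; equality holds iff all terms c_k z^k can be made to align in phase at a single z on |z|=r.
Part (b). At z = 2 (real, on the circle |z| = r):
  p(2) = (1)·2^0 + (-2)·2^1 + (4)·2^2 + (4)·2^3 + (-2)·2^4 = 13.
  |p(2)| = 13.
Check: |p(2)| = 13 ≤ 85 = M_tri(2). ✓ Equality does not hold at z = 2 (the coefficients have mixed signs, so the terms do not all align in phase there).

M_tri(2) = 85; |p(2)| = 13; equality at z=2: no.


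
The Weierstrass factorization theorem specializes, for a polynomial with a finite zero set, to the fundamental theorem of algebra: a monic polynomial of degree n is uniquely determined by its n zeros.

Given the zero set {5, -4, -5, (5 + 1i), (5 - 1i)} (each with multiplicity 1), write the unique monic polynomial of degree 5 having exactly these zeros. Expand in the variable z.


The polynomial is p(z) = ∏_{α ∈ S} (z − α), where S = {5, -4, -5, (5 + 1i), (5 - 1i)}.
Expanding the product yields: p(z) = z^5 -6·z^4 -39·z^3 + 254·z^2 + 350·z -2600.
Note conjugate pairs combine to real quadratics: (z − (5+1i))(z − (5−1i)) = z² − 10z + 26.
The resulting polynomial has degree 5 and real coefficients as required.

p(z) = z^5 -6·z^4 -39·z^3 + 254·z^2 + 350·z -2600.


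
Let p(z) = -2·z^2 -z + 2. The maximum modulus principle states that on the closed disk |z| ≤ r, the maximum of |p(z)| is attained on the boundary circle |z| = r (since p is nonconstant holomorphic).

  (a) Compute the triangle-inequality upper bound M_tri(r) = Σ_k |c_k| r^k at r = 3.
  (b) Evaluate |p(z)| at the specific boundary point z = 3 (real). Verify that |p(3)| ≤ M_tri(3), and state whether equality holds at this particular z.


Coefficients: c_0 = 2, c_1 = -1, c_2 = -2. Radius r = 3.
Part (a). Triangle bound: M_tri(r) = Σ_k |c_k| r^k
  = |2|·3^0 + |-1|·3^1 + |-2|·3^2
  = 2 + 3 + 18 = 23.
This bounds M(r) := max_{|z|=r} |p(z)| from above; equality holds iff all terms c_k z^k can be made to align in phase at a single z on |z|=r.
Part (b). At z = 3 (real, on the circle |z| = r):
  p(3) = (2)·3^0 + (-1)·3^1 + (-2)·3^2 = -19.
  |p(3)| = 19.
Check: |p(3)| = 19 ≤ 23 = M_tri(3). ✓ Equality does not hold at z = 3 (the coefficients have mixed signs, so the terms do not all align in phase there).

M_tri(3) = 23; |p(3)| = 19; equality at z=3: no.


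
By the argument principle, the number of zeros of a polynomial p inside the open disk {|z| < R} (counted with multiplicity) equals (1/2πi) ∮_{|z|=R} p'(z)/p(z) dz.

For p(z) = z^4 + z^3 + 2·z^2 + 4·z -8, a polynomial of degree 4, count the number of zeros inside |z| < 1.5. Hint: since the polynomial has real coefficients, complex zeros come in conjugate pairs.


The zeros of p are: (0 + 2i), (0 - 2i), -2, 1.
Their magnitudes are: 2, 2, 2, 1.
Zeros with |z| < R = 1.5: 1.
Count = 1.
By the argument principle, (1/2πi) ∮_{|z|=R} p'(z)/p(z) dz equals exactly this count.

Number of zeros inside |z| < 1.5: 1.


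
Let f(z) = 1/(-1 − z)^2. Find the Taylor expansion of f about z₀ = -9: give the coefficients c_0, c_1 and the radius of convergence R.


Let w = z − z₀, so z = z₀ + w.
Then -1 − z = -1 − (z₀ + w) = (-1 − z₀) − w = 8 − w.
f(z) = 1/(8 − w)^2 = (1/(8)^2) · (1 − w/(8))^{−2}.
By the binomial series (1−u)^{−2} = Σ_{n≥0} C(n+1, 1) u^n for |u|<1, with u = w/(8):
  c_n = C(n+1, 1) / (8)^(n+2).
  c_0 = 1/(8)^2 = 1/64.
  c_1 = 2/(8)^3 = 1/256.
The series is valid for |w/d| < 1, i.e. |z − z₀| < |d|.
Radius of convergence: R = |-1 − z₀| = |8| = 8 (distance from z₀ to the singularity z = -1).

c_0 = 1/64, c_1 = 1/256; R = 8.


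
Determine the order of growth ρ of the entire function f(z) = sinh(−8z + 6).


sinh(w) is a linear combination of e^{iw} and e^{−iw} (or e^w, e^{−w} in the hyperbolic case), so |sinh(w)| ≤ e^{|w|}. With w = −8z + 6, |w| ≤ 8|z| + 6 = 8r + 6 on |z| = r, giving M(r) ≤ e^{8r + 6}, so ρ ≤ 1. On a suitable ray (z = it for sin/cos; z = t for sinh/cosh, t real → ∞), |sinh(−8z + 6)| grows like e^{8|t|}/2, so ρ ≥ 1. Hence ρ = 1.
Therefore ρ = 1.

Order ρ = 1.


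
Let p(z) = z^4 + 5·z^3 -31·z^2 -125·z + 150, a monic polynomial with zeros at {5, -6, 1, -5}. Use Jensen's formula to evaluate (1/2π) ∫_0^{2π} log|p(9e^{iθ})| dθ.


Zeros: -6, -5, 1, 5; r = 9.
Inside |z| < r: -6, -5, 1, 5. Outside (|z| ≥ r): ∅.
p(0) = 150, so log|p(0)| = log(150) = 5.0106.
Apply Jensen: I(r) = log|p(0)| + Σ_k log(r/|z_k|), summed over zeros inside |z| < r.
  log(r/|z_k|) for z_k = 5: log(9/5) = 0.5878
  log(r/|z_k|) for z_k = -6: log(9/6) = 0.4055
  log(r/|z_k|) for z_k = 1: log(9/1) = 2.1972
  log(r/|z_k|) for z_k = -5: log(9/5) = 0.5878
Sum over inside zeros: 3.7783.
I(r) = log|p(0)| + (inside sum) = 5.0106 + 3.7783 = 8.7889.
Closed form (all zeros inside, monic): I(r) = n·log(r) = 4·log(9) = 8.7889. ✓

I(r) ≈ 8.7889.


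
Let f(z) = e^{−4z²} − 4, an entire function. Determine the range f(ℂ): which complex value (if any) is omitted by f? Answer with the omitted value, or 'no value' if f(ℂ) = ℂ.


Little Picard bounds the complement of f(ℂ) to at most one point.
The exponent g(z) = −4z² is a nonconstant polynomial, hence surjective onto ℂ. So e^{g(z)} takes every value in {e^w : w ∈ ℂ} = ℂ ∖ {0}. Adding -4 shifts the range to ℂ ∖ {-4}. f omits exactly -4.

Omitted value: -4.


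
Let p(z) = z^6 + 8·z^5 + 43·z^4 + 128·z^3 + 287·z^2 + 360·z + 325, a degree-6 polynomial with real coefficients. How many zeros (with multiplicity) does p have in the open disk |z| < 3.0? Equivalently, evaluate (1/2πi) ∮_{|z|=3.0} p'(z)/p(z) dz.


The zeros of p are: (-1 + 2i), (-1 - 2i), (-1 + 2i), (-1 - 2i), (-2 + 3i), (-2 - 3i).
Their magnitudes are: 2.236, 2.236, 2.236, 2.236, 3.606, 3.606.
Zeros with |z| < R = 3.0: (-1 + 2i), (-1 - 2i), (-1 + 2i), (-1 - 2i).
Count = 4.
By the argument principle, (1/2πi) ∮_{|z|=R} p'(z)/p(z) dz equals exactly this count.

Number of zeros inside |z| < 3.0: 4.


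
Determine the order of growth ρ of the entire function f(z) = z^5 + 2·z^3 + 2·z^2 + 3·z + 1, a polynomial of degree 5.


|f(z)| ≤ Σ|c_k|·r^k = O(r^5) as r → ∞. Polynomial growth is O(e^{r^ε}) for every ε > 0 (since r^5/e^{r^ε} → 0), so ρ ≤ ε for all ε > 0, i.e. ρ = 0. Every nonconstant polynomial has order 0.
Therefore ρ = 0.

Order ρ = 0.


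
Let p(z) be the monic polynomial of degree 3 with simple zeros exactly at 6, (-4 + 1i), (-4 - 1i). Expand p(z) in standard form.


The polynomial is p(z) = ∏_{α ∈ S} (z − α), where S = {6, (-4 + 1i), (-4 - 1i)}.
Expanding the product yields: p(z) = z^3 + 2·z^2 -31·z -102.
Note conjugate pairs combine to real quadratics: (z − (-4+1i))(z − (-4−1i)) = z² + 8z + 17.
The resulting polynomial has degree 3 and real coefficients as required.

p(z) = z^3 + 2·z^2 -31·z -102.


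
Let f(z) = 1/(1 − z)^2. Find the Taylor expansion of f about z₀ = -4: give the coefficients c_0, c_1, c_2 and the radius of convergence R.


Let w = z − z₀, so z = z₀ + w.
Then 1 − z = 1 − (z₀ + w) = (1 − z₀) − w = 5 − w.
f(z) = 1/(5 − w)^2 = (1/(5)^2) · (1 − w/(5))^{−2}.
By the binomial series (1−u)^{−2} = Σ_{n≥0} C(n+1, 1) u^n for |u|<1, with u = w/(5):
  c_n = C(n+1, 1) / (5)^(n+2).
  c_0 = 1/(5)^2 = 1/25.
  c_1 = 2/(5)^3 = 2/125.
  c_2 = 3/(5)^4 = 3/625.
The series is valid for |w/d| < 1, i.e. |z − z₀| < |d|.
Radius of convergence: R = |1 − z₀| = |5| = 5 (distance from z₀ to the singularity z = 1).

c_0 = 1/25, c_1 = 2/125, c_2 = 3/625; R = 5.


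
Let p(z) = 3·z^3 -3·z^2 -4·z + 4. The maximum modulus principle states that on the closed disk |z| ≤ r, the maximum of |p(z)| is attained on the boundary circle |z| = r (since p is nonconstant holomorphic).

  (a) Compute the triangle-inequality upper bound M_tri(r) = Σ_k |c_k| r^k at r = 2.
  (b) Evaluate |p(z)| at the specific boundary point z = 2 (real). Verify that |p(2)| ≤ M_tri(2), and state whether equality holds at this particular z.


Coefficients: c_0 = 4, c_1 = -4, c_2 = -3, c_3 = 3. Radius r = 2.
Part (a). Triangle bound: M_tri(r) = Σ_k |c_k| r^k
  = |4|·2^0 + |-4|·2^1 + |-3|·2^2 + |3|·2^3
  = 4 + 8 + 12 + 24 = 48.
This bounds M(r) := max_{|z|=r} |p(z)| from above; equality holds iff all terms c_k z^k can be made to align in phase at a single z on |z|=r.
Part (b). At z = 2 (real, on the circle |z| = r):
  p(2) = (4)·2^0 + (-4)·2^1 + (-3)·2^2 + (3)·2^3 = 8.
  |p(2)| = 8.
Check: |p(2)| = 8 ≤ 48 = M_tri(2). ✓ Equality does not hold at z = 2 (the coefficients have mixed signs, so the terms do not all align in phase there).

M_tri(2) = 48; |p(2)| = 8; equality at z=2: no.


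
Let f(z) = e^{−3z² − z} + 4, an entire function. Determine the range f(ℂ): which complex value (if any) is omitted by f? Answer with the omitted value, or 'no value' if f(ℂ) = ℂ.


Little Picard bounds the complement of f(ℂ) to at most one point.
The exponent g(z) = −3z² − z is a nonconstant polynomial, hence surjective onto ℂ. So e^{g(z)} takes every value in {e^w : w ∈ ℂ} = ℂ ∖ {0}. Adding 4 shifts the range to ℂ ∖ {4}. f omits exactly 4.

Omitted value: 4.


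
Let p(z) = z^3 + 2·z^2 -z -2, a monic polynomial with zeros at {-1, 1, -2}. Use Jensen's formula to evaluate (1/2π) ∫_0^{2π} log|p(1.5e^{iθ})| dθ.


Zeros: -2, -1, 1; r = 1.5.
Inside |z| < r: -1, 1. Outside (|z| ≥ r): -2.
p(0) = -2, so log|p(0)| = log(2) = 0.6931.
Apply Jensen: I(r) = log|p(0)| + Σ_k log(r/|z_k|), summed over zeros inside |z| < r.
  log(r/|z_k|) for z_k = -1: log(1.5/1) = 0.4055
  log(r/|z_k|) for z_k = 1: log(1.5/1) = 0.4055
  Outside zeros (-2) contribute nothing to the Jensen sum.
Sum over inside zeros: 0.8109.
I(r) = log|p(0)| + (inside sum) = 0.6931 + 0.8109 = 1.5041.
Note: since some zeros are outside |z| ≤ r, the simplified n·log(r) form does NOT apply — only the inside zeros contribute.

I(r) ≈ 1.5041.


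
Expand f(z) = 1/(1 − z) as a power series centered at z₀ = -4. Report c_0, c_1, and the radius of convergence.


Let w = z − z₀, so z = z₀ + w.
Then 1 − z = 1 − (z₀ + w) = (1 − z₀) − w = 5 − w.
f(z) = 1/(5 − w) = (1/(5)) · 1/(1 − w/(5)) = Σ_{n≥0} w^n / (5)^(n+1).
So c_n = 1/(5)^(n+1):
  c_0 = 1/(5)^1 = 1/5.
  c_1 = 1/(5)^2 = 1/25.
The series is valid for |w/d| < 1, i.e. |z − z₀| < |d|.
Radius of convergence: R = |1 − z₀| = |5| = 5 (distance from z₀ to the singularity z = 1).

c_0 = 1/5, c_1 = 1/25; R = 5.


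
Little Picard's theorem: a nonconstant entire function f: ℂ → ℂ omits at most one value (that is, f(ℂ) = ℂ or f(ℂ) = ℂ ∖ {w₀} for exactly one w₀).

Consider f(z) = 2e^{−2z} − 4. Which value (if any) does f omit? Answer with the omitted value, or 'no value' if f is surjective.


Little Picard bounds the complement of f(ℂ) to at most one point.
e^{−2z} is never zero on ℂ, so 2·e^{−2z} takes every value in ℂ ∖ {0}. Adding -4 shifts the range to ℂ ∖ {-4}. Thus f omits exactly the value -4.

Omitted value: -4.


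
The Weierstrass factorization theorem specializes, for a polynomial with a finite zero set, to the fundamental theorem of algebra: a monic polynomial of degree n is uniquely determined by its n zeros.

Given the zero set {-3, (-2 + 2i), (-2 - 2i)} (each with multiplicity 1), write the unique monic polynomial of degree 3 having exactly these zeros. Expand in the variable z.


The polynomial is p(z) = ∏_{α ∈ S} (z − α), where S = {-3, (-2 + 2i), (-2 - 2i)}.
Expanding the product yields: p(z) = z^3 + 7·z^2 + 20·z + 24.
Note conjugate pairs combine to real quadratics: (z − (-2+2i))(z − (-2−2i)) = z² + 4z + 8.
The resulting polynomial has degree 3 and real coefficients as required.

p(z) = z^3 + 7·z^2 + 20·z + 24.


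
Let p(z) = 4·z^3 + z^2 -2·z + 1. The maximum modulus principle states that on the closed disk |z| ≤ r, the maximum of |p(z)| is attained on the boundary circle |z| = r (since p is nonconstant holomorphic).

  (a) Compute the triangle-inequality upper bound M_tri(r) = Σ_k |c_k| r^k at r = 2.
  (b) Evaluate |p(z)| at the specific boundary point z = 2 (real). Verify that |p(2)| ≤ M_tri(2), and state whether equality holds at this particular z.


Coefficients: c_0 = 1, c_1 = -2, c_2 = 1, c_3 = 4. Radius r = 2.
Part (a). Triangle bound: M_tri(r) = Σ_k |c_k| r^k
  = |1|·2^0 + |-2|·2^1 + |1|·2^2 + |4|·2^3
  = 1 + 4 + 4 + 32 = 41.
This bounds M(r) := max_{|z|=r} |p(z)| from above; equality holds iff all terms c_k z^k can be made to align in phase at a single z on |z|=r.
Part (b). At z = 2 (real, on the circle |z| = r):
  p(2) = (1)·2^0 + (-2)·2^1 + (1)·2^2 + (4)·2^3 = 33.
  |p(2)| = 33.
Check: |p(2)| = 33 ≤ 41 = M_tri(2). ✓ Equality does not hold at z = 2 (the coefficients have mixed signs, so the terms do not all align in phase there).

M_tri(2) = 41; |p(2)| = 33; equality at z=2: no.


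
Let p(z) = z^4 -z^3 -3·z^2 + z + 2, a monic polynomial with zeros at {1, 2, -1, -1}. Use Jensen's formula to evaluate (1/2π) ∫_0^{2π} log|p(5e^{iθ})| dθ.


Zeros: -1, -1, 1, 2; r = 5.
Inside |z| < r: -1, -1, 1, 2. Outside (|z| ≥ r): ∅.
p(0) = 2, so log|p(0)| = log(2) = 0.6931.
Apply Jensen: I(r) = log|p(0)| + Σ_k log(r/|z_k|), summed over zeros inside |z| < r.
  log(r/|z_k|) for z_k = 1: log(5/1) = 1.6094
  log(r/|z_k|) for z_k = 2: log(5/2) = 0.9163
  log(r/|z_k|) for z_k = -1: log(5/1) = 1.6094
  log(r/|z_k|) for z_k = -1: log(5/1) = 1.6094
Sum over inside zeros: 5.7446.
I(r) = log|p(0)| + (inside sum) = 0.6931 + 5.7446 = 6.4378.
Closed form (all zeros inside, monic): I(r) = n·log(r) = 4·log(5) = 6.4378. ✓

I(r) ≈ 6.4378.


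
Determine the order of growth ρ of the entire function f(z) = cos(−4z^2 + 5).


Write cos(w) = (e^{iw} ± e^{−iw})/(2 or 2i), so |cos(w)| ≤ e^{|w|}. With w = −4z^2 + 5, |w| ≤ 4r^2 + 5 on |z|=r, giving M(r) ≤ e^{4r^2 + 5} and ρ ≤ 2. For the lower bound, choose z on |z|=r with -4z^2 purely imaginary of modulus 4r^2; then |cos(−4z^2 + 5)| grows like e^{4r^2}/2, so ρ ≥ 2. Hence ρ = 2.
Therefore ρ = 2.

Order ρ = 2.


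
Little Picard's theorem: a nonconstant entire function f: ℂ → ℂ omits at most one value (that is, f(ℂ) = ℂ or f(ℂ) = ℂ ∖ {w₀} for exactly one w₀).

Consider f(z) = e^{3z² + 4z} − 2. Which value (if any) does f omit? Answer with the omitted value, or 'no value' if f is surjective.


Little Picard bounds the complement of f(ℂ) to at most one point.
The exponent g(z) = 3z² + 4z is a nonconstant polynomial, hence surjective onto ℂ. So e^{g(z)} takes every value in {e^w : w ∈ ℂ} = ℂ ∖ {0}. Adding -2 shifts the range to ℂ ∖ {-2}. f omits exactly -2.

Omitted value: -2.


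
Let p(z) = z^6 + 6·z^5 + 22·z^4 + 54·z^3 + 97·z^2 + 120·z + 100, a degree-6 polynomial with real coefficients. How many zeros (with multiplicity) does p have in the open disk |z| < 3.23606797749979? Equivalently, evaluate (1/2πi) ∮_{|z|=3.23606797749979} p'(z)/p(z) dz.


The zeros of p are: (-1 + 2i), (-1 - 2i), (0 + 2i), (0 - 2i), (-2 + 1i), (-2 - 1i).
Their magnitudes are: 2.236, 2.236, 2, 2, 2.236, 2.236.
Zeros with |z| < R = 3.23606797749979: (-1 + 2i), (-1 - 2i), (0 + 2i), (0 - 2i), (-2 + 1i), (-2 - 1i).
Count = 6.
By the argument principle, (1/2πi) ∮_{|z|=R} p'(z)/p(z) dz equals exactly this count.

Number of zeros inside |z| < 3.23606797749979: 6.


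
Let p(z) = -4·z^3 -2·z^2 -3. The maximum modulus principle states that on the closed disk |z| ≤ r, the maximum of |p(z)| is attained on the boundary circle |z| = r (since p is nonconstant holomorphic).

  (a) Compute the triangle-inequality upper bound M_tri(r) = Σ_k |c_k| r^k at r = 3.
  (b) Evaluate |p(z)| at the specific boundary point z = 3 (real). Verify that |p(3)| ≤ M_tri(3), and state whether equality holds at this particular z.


Coefficients: c_0 = -3, c_1 = 0, c_2 = -2, c_3 = -4. Radius r = 3.
Part (a). Triangle bound: M_tri(r) = Σ_k |c_k| r^k
  = |-3|·3^0 + |0|·3^1 + |-2|·3^2 + |-4|·3^3
  = 3 + 0 + 18 + 108 = 129.
This bounds M(r) := max_{|z|=r} |p(z)| from above; equality holds iff all terms c_k z^k can be made to align in phase at a single z on |z|=r.
Part (b). At z = 3 (real, on the circle |z| = r):
  p(3) = (-3)·3^0 + (0)·3^1 + (-2)·3^2 + (-4)·3^3 = -129.
  |p(3)| = 129.
Since all nonzero coefficients share the same sign, |p(3)| = 129 = M_tri(3); the triangle bound is attained at z = 3, so in fact M(r) = 129.

M_tri(3) = 129; |p(3)| = 129; equality at z=3: yes.


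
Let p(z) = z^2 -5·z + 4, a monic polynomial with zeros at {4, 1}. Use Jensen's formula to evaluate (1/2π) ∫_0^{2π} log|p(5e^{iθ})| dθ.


Zeros: 1, 4; r = 5.
Inside |z| < r: 1, 4. Outside (|z| ≥ r): ∅.
p(0) = 4, so log|p(0)| = log(4) = 1.3863.
Apply Jensen: I(r) = log|p(0)| + Σ_k log(r/|z_k|), summed over zeros inside |z| < r.
  log(r/|z_k|) for z_k = 4: log(5/4) = 0.2231
  log(r/|z_k|) for z_k = 1: log(5/1) = 1.6094
Sum over inside zeros: 1.8326.
I(r) = log|p(0)| + (inside sum) = 1.3863 + 1.8326 = 3.2189.
Closed form (all zeros inside, monic): I(r) = n·log(r) = 2·log(5) = 3.2189. ✓

I(r) ≈ 3.2189.


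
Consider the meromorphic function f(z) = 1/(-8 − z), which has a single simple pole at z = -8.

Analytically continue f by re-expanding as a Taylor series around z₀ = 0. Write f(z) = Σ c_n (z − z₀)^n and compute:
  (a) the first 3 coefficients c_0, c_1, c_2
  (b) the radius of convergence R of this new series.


Let w = z − z₀, so z = z₀ + w.
Then -8 − z = -8 − (z₀ + w) = (-8 − z₀) − w = -8 − w.
f(z) = 1/(-8 − w) = (1/(-8)) · 1/(1 − w/(-8)) = Σ_{n≥0} w^n / (-8)^(n+1).
So c_n = 1/(-8)^(n+1):
  c_0 = 1/(-8)^1 = -1/8.
  c_1 = 1/(-8)^2 = 1/64.
  c_2 = 1/(-8)^3 = -1/512.
The series is valid for |w/d| < 1, i.e. |z − z₀| < |d|.
Radius of convergence: R = |-8 − z₀| = |-8| = 8 (distance from z₀ to the singularity z = -8).

c_0 = -1/8, c_1 = 1/64, c_2 = -1/512; R = 8.


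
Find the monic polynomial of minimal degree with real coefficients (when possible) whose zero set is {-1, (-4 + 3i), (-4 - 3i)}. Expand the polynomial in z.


The polynomial is p(z) = ∏_{α ∈ S} (z − α), where S = {-1, (-4 + 3i), (-4 - 3i)}.
Expanding the product yields: p(z) = z^3 + 9·z^2 + 33·z + 25.
Note conjugate pairs combine to real quadratics: (z − (-4+3i))(z − (-4−3i)) = z² + 8z + 25.
The resulting polynomial has degree 3 and real coefficients as required.

p(z) = z^3 + 9·z^2 + 33·z + 25.


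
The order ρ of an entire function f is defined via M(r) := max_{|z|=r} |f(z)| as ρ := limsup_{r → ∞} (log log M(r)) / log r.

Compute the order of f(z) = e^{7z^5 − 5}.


|e^{7z^5 − 5}| = e^{Re(7·z^5) + -5} ≤ e^{7|z|^5 + -5} = e^{7r^5 + -5} on |z| = r, so ρ ≤ 5. Choosing z on |z|=r so that 7·z^5 is real positive (always possible by picking arg z appropriately) gives |f(z)| = e^{7r^5 + -5}, matching the bound. The additive constant -5 does not affect log log M(r) ~ 5·log r. Hence ρ = 5.
Therefore ρ = 5.

Order ρ = 5.


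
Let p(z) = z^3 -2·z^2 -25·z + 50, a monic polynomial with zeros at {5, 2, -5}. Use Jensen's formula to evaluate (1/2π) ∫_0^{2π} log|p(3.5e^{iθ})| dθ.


Zeros: -5, 2, 5; r = 3.5.
Inside |z| < r: 2. Outside (|z| ≥ r): -5, 5.
p(0) = 50, so log|p(0)| = log(50) = 3.9120.
Apply Jensen: I(r) = log|p(0)| + Σ_k log(r/|z_k|), summed over zeros inside |z| < r.
  log(r/|z_k|) for z_k = 2: log(3.5/2) = 0.5596
  Outside zeros (-5, 5) contribute nothing to the Jensen sum.
Sum over inside zeros: 0.5596.
I(r) = log|p(0)| + (inside sum) = 3.9120 + 0.5596 = 4.4716.
Note: since some zeros are outside |z| ≤ r, the simplified n·log(r) form does NOT apply — only the inside zeros contribute.

I(r) ≈ 4.4716.


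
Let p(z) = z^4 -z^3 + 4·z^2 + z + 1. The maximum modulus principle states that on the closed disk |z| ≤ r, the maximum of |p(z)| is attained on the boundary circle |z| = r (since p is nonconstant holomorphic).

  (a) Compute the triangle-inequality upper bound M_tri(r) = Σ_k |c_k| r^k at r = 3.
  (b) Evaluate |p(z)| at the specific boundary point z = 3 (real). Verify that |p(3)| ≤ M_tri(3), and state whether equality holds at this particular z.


Coefficients: c_0 = 1, c_1 = 1, c_2 = 4, c_3 = -1, c_4 = 1. Radius r = 3.
Part (a). Triangle bound: M_tri(r) = Σ_k |c_k| r^k
  = |1|·3^0 + |1|·3^1 + |4|·3^2 + |-1|·3^3 + |1|·3^4
  = 1 + 3 + 36 + 27 + 81 = 148.
This bounds M(r) := max_{|z|=r} |p(z)| from above; equality holds iff all terms c_k z^k can be made to align in phase at a single z on |z|=r.
Part (b). At z = 3 (real, on the circle |z| = r):
  p(3) = (1)·3^0 + (1)·3^1 + (4)·3^2 + (-1)·3^3 + (1)·3^4 = 94.
  |p(3)| = 94.
Check: |p(3)| = 94 ≤ 148 = M_tri(3). ✓ Equality does not hold at z = 3 (the coefficients have mixed signs, so the terms do not all align in phase there).

M_tri(3) = 148; |p(3)| = 94; equality at z=3: no.


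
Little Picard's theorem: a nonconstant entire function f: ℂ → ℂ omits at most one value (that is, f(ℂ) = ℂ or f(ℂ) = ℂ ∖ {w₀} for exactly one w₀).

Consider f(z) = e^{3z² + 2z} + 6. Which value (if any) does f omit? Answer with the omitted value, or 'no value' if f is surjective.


Little Picard bounds the complement of f(ℂ) to at most one point.
The exponent g(z) = 3z² + 2z is a nonconstant polynomial, hence surjective onto ℂ. So e^{g(z)} takes every value in {e^w : w ∈ ℂ} = ℂ ∖ {0}. Adding 6 shifts the range to ℂ ∖ {6}. f omits exactly 6.

Omitted value: 6.


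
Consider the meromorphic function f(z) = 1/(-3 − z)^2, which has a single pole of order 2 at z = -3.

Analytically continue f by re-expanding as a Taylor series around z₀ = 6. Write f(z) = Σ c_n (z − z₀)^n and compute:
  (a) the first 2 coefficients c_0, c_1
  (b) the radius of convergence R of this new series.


Let w = z − z₀, so z = z₀ + w.
Then -3 − z = -3 − (z₀ + w) = (-3 − z₀) − w = -9 − w.
f(z) = 1/(-9 − w)^2 = (1/(-9)^2) · (1 − w/(-9))^{−2}.
By the binomial series (1−u)^{−2} = Σ_{n≥0} C(n+1, 1) u^n for |u|<1, with u = w/(-9):
  c_n = C(n+1, 1) / (-9)^(n+2).
  c_0 = 1/(-9)^2 = 1/81.
  c_1 = 2/(-9)^3 = -2/729.
The series is valid for |w/d| < 1, i.e. |z − z₀| < |d|.
Radius of convergence: R = |-3 − z₀| = |-9| = 9 (distance from z₀ to the singularity z = -3).

c_0 = 1/81, c_1 = -2/729; R = 9.


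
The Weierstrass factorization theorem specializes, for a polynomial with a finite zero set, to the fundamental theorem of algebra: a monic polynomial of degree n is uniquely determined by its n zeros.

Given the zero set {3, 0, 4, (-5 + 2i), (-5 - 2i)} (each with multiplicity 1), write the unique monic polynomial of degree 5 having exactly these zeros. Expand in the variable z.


The polynomial is p(z) = ∏_{α ∈ S} (z − α), where S = {3, 0, 4, (-5 + 2i), (-5 - 2i)}.
Expanding the product yields: p(z) = z^5 + 3·z^4 -29·z^3 -83·z^2 + 348·z.
Note conjugate pairs combine to real quadratics: (z − (-5+2i))(z − (-5−2i)) = z² + 10z + 29.
The resulting polynomial has degree 5 and real coefficients as required.

p(z) = z^5 + 3·z^4 -29·z^3 -83·z^2 + 348·z.


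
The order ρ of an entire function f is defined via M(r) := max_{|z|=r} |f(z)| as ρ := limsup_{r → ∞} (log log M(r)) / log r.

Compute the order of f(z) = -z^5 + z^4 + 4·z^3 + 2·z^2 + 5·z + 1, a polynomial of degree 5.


|f(z)| ≤ Σ|c_k|·r^k = O(r^5) as r → ∞. Polynomial growth is O(e^{r^ε}) for every ε > 0 (since r^5/e^{r^ε} → 0), so ρ ≤ ε for all ε > 0, i.e. ρ = 0. Every nonconstant polynomial has order 0.
Therefore ρ = 0.

Order ρ = 0.


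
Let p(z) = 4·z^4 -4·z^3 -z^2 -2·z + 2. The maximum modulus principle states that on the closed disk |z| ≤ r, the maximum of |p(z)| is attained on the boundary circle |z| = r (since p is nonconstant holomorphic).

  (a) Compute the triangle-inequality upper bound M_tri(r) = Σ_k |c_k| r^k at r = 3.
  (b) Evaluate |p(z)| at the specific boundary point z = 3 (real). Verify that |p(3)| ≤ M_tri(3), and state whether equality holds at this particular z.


Coefficients: c_0 = 2, c_1 = -2, c_2 = -1, c_3 = -4, c_4 = 4. Radius r = 3.
Part (a). Triangle bound: M_tri(r) = Σ_k |c_k| r^k
  = |2|·3^0 + |-2|·3^1 + |-1|·3^2 + |-4|·3^3 + |4|·3^4
  = 2 + 6 + 9 + 108 + 324 = 449.
This bounds M(r) := max_{|z|=r} |p(z)| from above; equality holds iff all terms c_k z^k can be made to align in phase at a single z on |z|=r.
Part (b). At z = 3 (real, on the circle |z| = r):
  p(3) = (2)·3^0 + (-2)·3^1 + (-1)·3^2 + (-4)·3^3 + (4)·3^4 = 203.
  |p(3)| = 203.
Check: |p(3)| = 203 ≤ 449 = M_tri(3). ✓ Equality does not hold at z = 3 (the coefficients have mixed signs, so the terms do not all align in phase there).

M_tri(3) = 449; |p(3)| = 203; equality at z=3: no.


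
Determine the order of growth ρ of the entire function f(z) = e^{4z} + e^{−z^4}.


Each summand is entire of order 1 and 4 respectively (as in the single-exponential case). The order of a sum is at most the max of the orders, so ρ ≤ 4. For the lower bound: on |z|=r choose arg z so that -1z^4 is real positive; then |e^{-1z^4}| = e^{1r^4} while |e^{4z}| ≤ e^{4r^1} = o(e^{1r^4}). So |f| ≥ e^{1r^4}(1 − o(1)) and ρ ≥ 4. Hence ρ = max(1, 4) = 4.
Therefore ρ = 4.

Order ρ = 4.


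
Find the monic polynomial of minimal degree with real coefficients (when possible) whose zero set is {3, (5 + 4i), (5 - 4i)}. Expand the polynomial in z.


The polynomial is p(z) = ∏_{α ∈ S} (z − α), where S = {3, (5 + 4i), (5 - 4i)}.
Expanding the product yields: p(z) = z^3 -13·z^2 + 71·z -123.
Note conjugate pairs combine to real quadratics: (z − (5+4i))(z − (5−4i)) = z² − 10z + 41.
The resulting polynomial has degree 3 and real coefficients as required.

p(z) = z^3 -13·z^2 + 71·z -123.


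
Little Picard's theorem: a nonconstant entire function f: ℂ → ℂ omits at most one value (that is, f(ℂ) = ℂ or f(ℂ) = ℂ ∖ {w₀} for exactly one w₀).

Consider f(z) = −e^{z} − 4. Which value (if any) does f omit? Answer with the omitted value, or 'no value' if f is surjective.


Little Picard bounds the complement of f(ℂ) to at most one point.
e^{z} is never zero on ℂ, so -1·e^{z} takes every value in ℂ ∖ {0}. Adding -4 shifts the range to ℂ ∖ {-4}. Thus f omits exactly the value -4.

Omitted value: -4.


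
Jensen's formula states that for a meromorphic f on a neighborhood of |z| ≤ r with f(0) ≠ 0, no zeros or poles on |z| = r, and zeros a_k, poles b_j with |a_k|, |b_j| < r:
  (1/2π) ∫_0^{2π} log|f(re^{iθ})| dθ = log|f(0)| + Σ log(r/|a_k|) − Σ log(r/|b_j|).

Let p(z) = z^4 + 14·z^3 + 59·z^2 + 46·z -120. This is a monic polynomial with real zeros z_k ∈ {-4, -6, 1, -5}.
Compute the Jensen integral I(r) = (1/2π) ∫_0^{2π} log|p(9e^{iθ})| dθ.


Zeros: -6, -5, -4, 1; r = 9.
Inside |z| < r: -6, -5, -4, 1. Outside (|z| ≥ r): ∅.
p(0) = -120, so log|p(0)| = log(120) = 4.7875.
Apply Jensen: I(r) = log|p(0)| + Σ_k log(r/|z_k|), summed over zeros inside |z| < r.
  log(r/|z_k|) for z_k = -4: log(9/4) = 0.8109
  log(r/|z_k|) for z_k = -6: log(9/6) = 0.4055
  log(r/|z_k|) for z_k = 1: log(9/1) = 2.1972
  log(r/|z_k|) for z_k = -5: log(9/5) = 0.5878
Sum over inside zeros: 4.0014.
I(r) = log|p(0)| + (inside sum) = 4.7875 + 4.0014 = 8.7889.
Closed form (all zeros inside, monic): I(r) = n·log(r) = 4·log(9) = 8.7889. ✓

I(r) ≈ 8.7889.


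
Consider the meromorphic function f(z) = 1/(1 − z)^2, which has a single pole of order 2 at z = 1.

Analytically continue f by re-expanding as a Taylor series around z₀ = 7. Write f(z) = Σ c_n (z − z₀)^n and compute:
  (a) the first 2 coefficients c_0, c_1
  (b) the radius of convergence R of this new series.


Let w = z − z₀, so z = z₀ + w.
Then 1 − z = 1 − (z₀ + w) = (1 − z₀) − w = -6 − w.
f(z) = 1/(-6 − w)^2 = (1/(-6)^2) · (1 − w/(-6))^{−2}.
By the binomial series (1−u)^{−2} = Σ_{n≥0} C(n+1, 1) u^n for |u|<1, with u = w/(-6):
  c_n = C(n+1, 1) / (-6)^(n+2).
  c_0 = 1/(-6)^2 = 1/36.
  c_1 = 2/(-6)^3 = -1/108.
The series is valid for |w/d| < 1, i.e. |z − z₀| < |d|.
Radius of convergence: R = |1 − z₀| = |-6| = 6 (distance from z₀ to the singularity z = 1).

c_0 = 1/36, c_1 = -1/108; R = 6.
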